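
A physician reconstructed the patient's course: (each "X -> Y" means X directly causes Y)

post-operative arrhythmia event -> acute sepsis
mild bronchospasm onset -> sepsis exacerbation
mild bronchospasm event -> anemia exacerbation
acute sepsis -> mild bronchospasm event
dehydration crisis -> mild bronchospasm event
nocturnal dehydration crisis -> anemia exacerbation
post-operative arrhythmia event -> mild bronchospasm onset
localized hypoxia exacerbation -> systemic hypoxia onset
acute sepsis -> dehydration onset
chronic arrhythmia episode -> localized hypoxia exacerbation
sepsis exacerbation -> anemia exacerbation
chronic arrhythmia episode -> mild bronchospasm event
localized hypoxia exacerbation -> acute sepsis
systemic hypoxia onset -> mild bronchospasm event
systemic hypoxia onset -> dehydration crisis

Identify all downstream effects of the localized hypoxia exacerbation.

Direct effects: the acute sepsis, the systemic hypoxia onset.
2 steps out: the dehydration crisis, the dehydration onset, the mild bronchospasm event.
3 steps out: the anemia exacerbation.
Not reachable from it: the post-operative arrhythmia event, the mild bronchospasm onset, the chronic arrhythmia episode, the sepsis exacerbation, the nocturnal dehydration crisis.

the acute sepsis, the anemia exacerbation, the dehydration crisis, the dehydration onset, the mild bronchospasm event, the systemic hypoxia onset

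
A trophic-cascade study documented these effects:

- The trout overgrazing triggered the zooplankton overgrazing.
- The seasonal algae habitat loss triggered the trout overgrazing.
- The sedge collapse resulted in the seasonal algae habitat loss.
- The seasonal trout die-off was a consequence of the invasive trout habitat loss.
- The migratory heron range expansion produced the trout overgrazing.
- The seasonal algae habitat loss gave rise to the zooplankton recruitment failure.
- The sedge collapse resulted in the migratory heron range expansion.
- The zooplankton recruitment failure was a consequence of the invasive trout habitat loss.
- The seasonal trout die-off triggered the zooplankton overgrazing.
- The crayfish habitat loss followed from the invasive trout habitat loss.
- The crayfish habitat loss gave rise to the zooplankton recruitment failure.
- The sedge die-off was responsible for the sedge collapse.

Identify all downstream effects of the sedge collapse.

the migratory heron range expansion, the seasonal algae habitat loss, the trout overgrazing, the zooplankton overgrazing, the zooplankton recruitment failure

Direct effects: the seasonal algae habitat loss, the migratory heron range expansion.
2 steps out: the trout overgrazing, the zooplankton recruitment failure.
3 steps out: the zooplankton overgrazing.
Not reachable from it: the sedge die-off, the invasive trout habitat loss, the seasonal trout die-off, the crayfish habitat loss.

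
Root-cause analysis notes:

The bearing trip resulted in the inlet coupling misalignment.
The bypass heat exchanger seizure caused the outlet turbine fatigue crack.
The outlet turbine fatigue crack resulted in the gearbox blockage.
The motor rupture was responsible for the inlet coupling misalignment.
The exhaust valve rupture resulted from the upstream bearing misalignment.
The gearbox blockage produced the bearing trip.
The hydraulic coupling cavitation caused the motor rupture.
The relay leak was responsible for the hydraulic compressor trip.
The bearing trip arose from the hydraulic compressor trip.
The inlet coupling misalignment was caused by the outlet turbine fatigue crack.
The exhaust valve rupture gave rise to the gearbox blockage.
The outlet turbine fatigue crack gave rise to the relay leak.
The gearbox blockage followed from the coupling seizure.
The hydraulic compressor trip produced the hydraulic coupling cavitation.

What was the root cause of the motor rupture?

Tracing upstream from the motor rupture: the motor rupture ← the hydraulic coupling cavitation ← the hydraulic compressor trip ← the relay leak ← the outlet turbine fatigue crack ← the bypass heat exchanger seizure.
The bypass heat exchanger seizure has no stated cause, so it is the root.

the bypass heat exchanger seizure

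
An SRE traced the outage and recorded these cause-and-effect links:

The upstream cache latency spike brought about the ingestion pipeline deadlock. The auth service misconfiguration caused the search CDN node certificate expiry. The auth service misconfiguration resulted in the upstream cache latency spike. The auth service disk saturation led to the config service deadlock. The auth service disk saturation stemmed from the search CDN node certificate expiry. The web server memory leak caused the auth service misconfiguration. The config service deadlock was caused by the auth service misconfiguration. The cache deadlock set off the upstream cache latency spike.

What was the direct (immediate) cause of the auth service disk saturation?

Upstream contributors include the web server memory leak, the auth service misconfiguration, but only the search CDN node certificate expiry feeds directly into the auth service disk saturation.

the search CDN node certificate expiry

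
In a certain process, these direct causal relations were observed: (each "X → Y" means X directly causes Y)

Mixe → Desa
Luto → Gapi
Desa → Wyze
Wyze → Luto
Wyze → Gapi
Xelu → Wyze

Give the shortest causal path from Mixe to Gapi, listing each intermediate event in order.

Mixe → Desa
Desa → Wyze
Wyze → Gapi
Length: 3 steps.

Mixe → Desa → Wyze → Gapi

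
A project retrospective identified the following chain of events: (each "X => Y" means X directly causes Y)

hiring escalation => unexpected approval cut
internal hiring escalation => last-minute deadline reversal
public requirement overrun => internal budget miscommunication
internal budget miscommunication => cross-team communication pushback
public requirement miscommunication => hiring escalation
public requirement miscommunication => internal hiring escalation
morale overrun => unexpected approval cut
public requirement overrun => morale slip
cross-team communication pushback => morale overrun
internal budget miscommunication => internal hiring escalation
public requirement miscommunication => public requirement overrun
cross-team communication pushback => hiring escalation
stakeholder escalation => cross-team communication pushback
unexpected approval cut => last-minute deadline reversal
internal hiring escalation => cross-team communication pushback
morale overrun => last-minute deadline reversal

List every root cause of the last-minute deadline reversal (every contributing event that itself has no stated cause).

Tracing upstream from the last-minute deadline reversal: the last-minute deadline reversal ← the internal hiring escalation ← the public requirement miscommunication.
A separate upstream branch: the last-minute deadline reversal ← the morale overrun ← the cross-team communication pushback ← the stakeholder escalation.
Each of those chain origins has no stated cause.

the public requirement miscommunication, the stakeholder escalation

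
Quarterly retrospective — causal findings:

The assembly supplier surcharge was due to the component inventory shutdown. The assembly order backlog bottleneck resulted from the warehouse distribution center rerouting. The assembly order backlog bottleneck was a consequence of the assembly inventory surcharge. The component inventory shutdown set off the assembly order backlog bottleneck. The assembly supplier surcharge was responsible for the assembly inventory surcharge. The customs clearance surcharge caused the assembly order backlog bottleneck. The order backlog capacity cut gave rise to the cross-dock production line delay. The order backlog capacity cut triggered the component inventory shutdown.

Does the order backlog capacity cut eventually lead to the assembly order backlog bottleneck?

There is a causal chain: the order backlog capacity cut → the component inventory shutdown → the assembly order backlog bottleneck.

Yes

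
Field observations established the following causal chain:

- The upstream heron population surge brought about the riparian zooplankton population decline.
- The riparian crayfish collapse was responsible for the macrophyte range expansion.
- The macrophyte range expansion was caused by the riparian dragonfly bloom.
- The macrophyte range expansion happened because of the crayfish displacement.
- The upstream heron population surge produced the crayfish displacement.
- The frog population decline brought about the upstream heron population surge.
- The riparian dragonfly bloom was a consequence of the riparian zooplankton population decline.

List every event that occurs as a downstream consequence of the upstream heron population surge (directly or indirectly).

the crayfish displacement, the macrophyte range expansion, the riparian dragonfly bloom, the riparian zooplankton population decline

Direct effects: the riparian zooplankton population decline, the crayfish displacement.
2 steps out: the riparian dragonfly bloom, the macrophyte range expansion.
Not reachable from it: the riparian crayfish collapse, the frog population decline.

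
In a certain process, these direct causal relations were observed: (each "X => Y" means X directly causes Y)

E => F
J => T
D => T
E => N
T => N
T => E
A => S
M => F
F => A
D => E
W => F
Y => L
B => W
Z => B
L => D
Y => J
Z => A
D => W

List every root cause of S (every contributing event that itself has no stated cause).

M, Y, Z

Tracing upstream from S: S ← A ← Z.
A separate upstream branch: S ← A ← F ← M.
A separate upstream branch: S ← A ← F ← W ← D ← L ← Y.
Each of those chain origins has no stated cause.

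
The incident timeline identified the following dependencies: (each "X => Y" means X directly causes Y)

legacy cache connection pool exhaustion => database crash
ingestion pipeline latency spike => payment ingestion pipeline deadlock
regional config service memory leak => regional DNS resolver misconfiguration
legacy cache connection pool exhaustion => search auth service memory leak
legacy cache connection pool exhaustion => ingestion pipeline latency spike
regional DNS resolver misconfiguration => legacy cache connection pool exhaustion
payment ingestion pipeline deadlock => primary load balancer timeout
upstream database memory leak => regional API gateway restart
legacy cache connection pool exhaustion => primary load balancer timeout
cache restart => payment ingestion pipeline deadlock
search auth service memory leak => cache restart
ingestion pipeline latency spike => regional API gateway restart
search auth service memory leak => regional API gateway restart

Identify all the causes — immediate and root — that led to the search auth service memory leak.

the legacy cache connection pool exhaustion, the regional DNS resolver misconfiguration, the regional config service memory leak

Immediate cause of the search auth service memory leak: the legacy cache connection pool exhaustion.
Further upstream: the regional config service memory leak, the regional DNS resolver misconfiguration.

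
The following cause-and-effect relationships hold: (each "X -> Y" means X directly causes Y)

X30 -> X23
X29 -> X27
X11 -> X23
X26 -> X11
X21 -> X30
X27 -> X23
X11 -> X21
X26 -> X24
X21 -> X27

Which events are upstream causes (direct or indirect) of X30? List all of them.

X11, X21, X26

Immediate cause of X30: X21.
Further upstream: X26, X11.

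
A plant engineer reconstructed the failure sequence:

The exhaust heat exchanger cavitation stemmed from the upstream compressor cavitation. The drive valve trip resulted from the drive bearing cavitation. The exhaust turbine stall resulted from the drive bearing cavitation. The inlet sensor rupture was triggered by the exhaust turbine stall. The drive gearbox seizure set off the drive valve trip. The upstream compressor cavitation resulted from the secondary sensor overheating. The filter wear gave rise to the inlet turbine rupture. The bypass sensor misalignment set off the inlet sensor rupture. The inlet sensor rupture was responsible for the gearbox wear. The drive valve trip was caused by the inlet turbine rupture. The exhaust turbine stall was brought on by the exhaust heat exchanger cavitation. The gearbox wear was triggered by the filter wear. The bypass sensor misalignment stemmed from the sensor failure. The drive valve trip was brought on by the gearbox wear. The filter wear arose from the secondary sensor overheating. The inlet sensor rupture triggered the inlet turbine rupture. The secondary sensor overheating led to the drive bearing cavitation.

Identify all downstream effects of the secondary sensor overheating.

Direct effects: the upstream compressor cavitation, the drive bearing cavitation, the filter wear.
2 steps out: the exhaust heat exchanger cavitation, the exhaust turbine stall, the inlet turbine rupture, the gearbox wear, the drive valve trip.
3 steps out: the inlet sensor rupture.
Not reachable from it: the sensor failure, the bypass sensor misalignment, the drive gearbox seizure.

the drive bearing cavitation, the drive valve trip, the exhaust heat exchanger cavitation, the exhaust turbine stall, the filter wear, the gearbox wear, the inlet sensor rupture, the inlet turbine rupture, the upstream compressor cavitation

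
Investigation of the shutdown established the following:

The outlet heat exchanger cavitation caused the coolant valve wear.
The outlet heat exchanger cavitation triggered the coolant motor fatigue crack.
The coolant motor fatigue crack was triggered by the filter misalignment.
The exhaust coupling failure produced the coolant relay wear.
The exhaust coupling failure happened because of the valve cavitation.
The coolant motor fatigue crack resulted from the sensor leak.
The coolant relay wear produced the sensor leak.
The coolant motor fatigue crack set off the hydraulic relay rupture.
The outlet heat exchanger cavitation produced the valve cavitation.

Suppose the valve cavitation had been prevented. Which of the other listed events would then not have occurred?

the coolant relay wear, the exhaust coupling failure, the sensor leak

Downstream of the valve cavitation: the exhaust coupling failure, the coolant relay wear, the sensor leak, the coolant motor fatigue crack, the hydraulic relay rupture.
Of those, still caused via another path: the coolant motor fatigue crack, the hydraulic relay rupture.
The remainder have no surviving cause.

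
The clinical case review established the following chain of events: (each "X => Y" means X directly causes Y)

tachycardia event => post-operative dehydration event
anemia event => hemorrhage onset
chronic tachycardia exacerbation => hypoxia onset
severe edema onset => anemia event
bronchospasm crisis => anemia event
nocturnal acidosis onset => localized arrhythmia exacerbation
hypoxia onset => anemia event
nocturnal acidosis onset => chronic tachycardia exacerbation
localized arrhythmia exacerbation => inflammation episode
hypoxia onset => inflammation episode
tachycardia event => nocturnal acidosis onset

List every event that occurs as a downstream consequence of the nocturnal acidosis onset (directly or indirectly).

Direct effects: the chronic tachycardia exacerbation, the localized arrhythmia exacerbation.
2 steps out: the hypoxia onset, the inflammation episode.
3 steps out: the anemia event.
4 steps out: the hemorrhage onset.
Not reachable from it: the tachycardia event, the severe edema onset, the post-operative dehydration event, the bronchospasm crisis.

the anemia event, the chronic tachycardia exacerbation, the hemorrhage onset, the hypoxia onset, the inflammation episode, the localized arrhythmia exacerbation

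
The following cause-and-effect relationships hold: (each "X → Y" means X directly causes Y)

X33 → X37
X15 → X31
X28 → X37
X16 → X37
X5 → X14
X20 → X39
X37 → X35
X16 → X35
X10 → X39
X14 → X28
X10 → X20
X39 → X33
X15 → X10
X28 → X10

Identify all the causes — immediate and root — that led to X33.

X10, X14, X15, X20, X28, X39, X5

Immediate cause of X33: X39.
Further upstream: X15, X5, X14, X28, X10, X20.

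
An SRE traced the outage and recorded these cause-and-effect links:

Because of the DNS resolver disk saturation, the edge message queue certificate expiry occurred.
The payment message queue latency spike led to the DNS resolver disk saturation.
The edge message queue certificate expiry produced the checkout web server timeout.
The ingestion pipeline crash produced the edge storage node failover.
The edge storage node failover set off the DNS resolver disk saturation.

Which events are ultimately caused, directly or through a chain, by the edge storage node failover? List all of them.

the DNS resolver disk saturation, the checkout web server timeout, the edge message queue certificate expiry

Direct effects: the DNS resolver disk saturation.
2 steps out: the edge message queue certificate expiry.
3 steps out: the checkout web server timeout.
Not reachable from it: the ingestion pipeline crash, the payment message queue latency spike.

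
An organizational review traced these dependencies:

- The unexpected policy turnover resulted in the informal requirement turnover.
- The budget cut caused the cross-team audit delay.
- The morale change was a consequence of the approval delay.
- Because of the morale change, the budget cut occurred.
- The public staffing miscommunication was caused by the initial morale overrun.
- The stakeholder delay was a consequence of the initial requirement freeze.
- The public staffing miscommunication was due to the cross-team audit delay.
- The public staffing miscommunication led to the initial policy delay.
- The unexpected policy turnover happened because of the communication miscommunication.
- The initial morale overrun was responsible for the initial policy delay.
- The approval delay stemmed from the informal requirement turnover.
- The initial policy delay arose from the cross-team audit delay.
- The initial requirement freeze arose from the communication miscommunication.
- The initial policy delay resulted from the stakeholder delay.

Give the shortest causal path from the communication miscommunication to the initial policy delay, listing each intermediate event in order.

the communication miscommunication → the initial requirement freeze
the initial requirement freeze → the stakeholder delay
the stakeholder delay → the initial policy delay
Length: 3 steps.

the communication miscommunication → the initial requirement freeze → the stakeholder delay → the initial policy delay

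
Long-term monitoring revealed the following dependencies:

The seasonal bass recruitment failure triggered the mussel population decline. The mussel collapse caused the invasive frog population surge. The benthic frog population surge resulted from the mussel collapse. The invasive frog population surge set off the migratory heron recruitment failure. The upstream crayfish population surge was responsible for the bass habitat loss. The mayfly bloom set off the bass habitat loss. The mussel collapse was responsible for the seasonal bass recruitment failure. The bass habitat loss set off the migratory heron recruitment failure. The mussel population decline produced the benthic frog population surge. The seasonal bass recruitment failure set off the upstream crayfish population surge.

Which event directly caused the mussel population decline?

the seasonal bass recruitment failure

Upstream contributors include the mussel collapse, but only the seasonal bass recruitment failure feeds directly into the mussel population decline.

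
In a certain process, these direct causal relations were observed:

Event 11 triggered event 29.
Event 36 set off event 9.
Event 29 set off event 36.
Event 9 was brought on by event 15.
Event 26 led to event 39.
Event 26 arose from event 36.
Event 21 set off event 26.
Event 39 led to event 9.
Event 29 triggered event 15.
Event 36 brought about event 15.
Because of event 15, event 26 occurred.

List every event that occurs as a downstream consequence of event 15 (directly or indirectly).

Direct effects: event 26, event 9.
2 steps out: event 39.
Not reachable from it: event 11, event 29, event 36, event 21.

event 26, event 39, event 9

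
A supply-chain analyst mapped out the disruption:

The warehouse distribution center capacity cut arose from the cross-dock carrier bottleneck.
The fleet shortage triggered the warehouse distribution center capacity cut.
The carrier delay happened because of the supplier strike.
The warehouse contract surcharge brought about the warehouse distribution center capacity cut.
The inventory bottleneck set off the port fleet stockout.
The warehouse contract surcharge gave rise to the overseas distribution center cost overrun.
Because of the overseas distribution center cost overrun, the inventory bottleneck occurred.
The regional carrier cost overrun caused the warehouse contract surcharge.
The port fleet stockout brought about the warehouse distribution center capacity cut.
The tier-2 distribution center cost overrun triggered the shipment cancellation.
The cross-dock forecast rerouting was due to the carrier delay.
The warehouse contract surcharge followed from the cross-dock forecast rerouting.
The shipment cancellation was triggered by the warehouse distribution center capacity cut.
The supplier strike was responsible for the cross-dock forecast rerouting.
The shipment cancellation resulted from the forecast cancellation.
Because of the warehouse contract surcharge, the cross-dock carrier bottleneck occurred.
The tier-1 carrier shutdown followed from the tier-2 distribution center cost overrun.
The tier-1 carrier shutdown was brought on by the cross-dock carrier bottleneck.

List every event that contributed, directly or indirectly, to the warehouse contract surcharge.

the carrier delay, the cross-dock forecast rerouting, the regional carrier cost overrun, the supplier strike

Immediate causes of the warehouse contract surcharge: the regional carrier cost overrun, the cross-dock forecast rerouting.
Further upstream: the supplier strike, the carrier delay.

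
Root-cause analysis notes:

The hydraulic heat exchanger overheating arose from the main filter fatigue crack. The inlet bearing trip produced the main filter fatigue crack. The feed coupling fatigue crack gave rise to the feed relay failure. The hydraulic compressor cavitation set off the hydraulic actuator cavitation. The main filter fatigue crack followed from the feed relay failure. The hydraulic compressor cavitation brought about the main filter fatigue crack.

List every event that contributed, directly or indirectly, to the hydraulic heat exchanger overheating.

Immediate cause of the hydraulic heat exchanger overheating: the main filter fatigue crack.
Further upstream: the hydraulic compressor cavitation, the feed coupling fatigue crack, the inlet bearing trip, the feed relay failure.

the feed coupling fatigue crack, the feed relay failure, the hydraulic compressor cavitation, the inlet bearing trip, the main filter fatigue crack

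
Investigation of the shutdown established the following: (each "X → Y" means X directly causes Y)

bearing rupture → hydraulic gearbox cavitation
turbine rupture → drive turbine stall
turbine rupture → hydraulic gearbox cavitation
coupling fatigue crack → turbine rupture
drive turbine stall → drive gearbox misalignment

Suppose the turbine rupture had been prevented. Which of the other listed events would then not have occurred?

the drive gearbox misalignment, the drive turbine stall

Downstream of the turbine rupture: the drive turbine stall, the hydraulic gearbox cavitation, the drive gearbox misalignment.
Of those, still caused via another path: the hydraulic gearbox cavitation.
The remainder have no surviving cause.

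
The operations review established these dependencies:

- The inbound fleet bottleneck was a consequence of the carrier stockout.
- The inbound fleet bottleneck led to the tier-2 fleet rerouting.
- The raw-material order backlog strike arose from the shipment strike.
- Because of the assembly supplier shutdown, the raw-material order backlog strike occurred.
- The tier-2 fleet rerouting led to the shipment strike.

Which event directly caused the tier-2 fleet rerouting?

Upstream contributors include the carrier stockout, but only the inbound fleet bottleneck feeds directly into the tier-2 fleet rerouting.

the inbound fleet bottleneck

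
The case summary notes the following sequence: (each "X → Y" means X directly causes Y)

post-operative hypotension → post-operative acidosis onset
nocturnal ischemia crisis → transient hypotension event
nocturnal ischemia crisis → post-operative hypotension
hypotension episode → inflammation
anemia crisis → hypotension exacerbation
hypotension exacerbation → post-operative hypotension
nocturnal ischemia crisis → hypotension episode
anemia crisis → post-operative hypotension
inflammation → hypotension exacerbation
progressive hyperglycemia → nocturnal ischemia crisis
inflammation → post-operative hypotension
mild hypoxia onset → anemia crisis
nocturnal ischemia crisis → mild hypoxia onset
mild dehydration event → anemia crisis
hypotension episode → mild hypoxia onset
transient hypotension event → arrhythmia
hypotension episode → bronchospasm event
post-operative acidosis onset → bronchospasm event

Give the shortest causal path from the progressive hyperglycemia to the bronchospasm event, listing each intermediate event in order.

the progressive hyperglycemia → the nocturnal ischemia crisis
the nocturnal ischemia crisis → the hypotension episode
the hypotension episode → the bronchospasm event
Length: 3 steps.

the progressive hyperglycemia → the nocturnal ischemia crisis → the hypotension episode → the bronchospasm event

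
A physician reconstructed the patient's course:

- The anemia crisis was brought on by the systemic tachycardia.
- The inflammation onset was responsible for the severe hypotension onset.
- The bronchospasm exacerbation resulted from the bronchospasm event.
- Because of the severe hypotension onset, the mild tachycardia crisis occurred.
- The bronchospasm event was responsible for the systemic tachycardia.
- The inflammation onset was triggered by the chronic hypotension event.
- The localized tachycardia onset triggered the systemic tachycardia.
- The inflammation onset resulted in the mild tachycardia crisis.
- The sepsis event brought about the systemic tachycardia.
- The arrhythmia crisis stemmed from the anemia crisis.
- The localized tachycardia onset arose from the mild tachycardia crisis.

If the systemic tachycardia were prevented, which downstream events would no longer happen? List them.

the anemia crisis, the arrhythmia crisis

Downstream of the systemic tachycardia: the anemia crisis, the arrhythmia crisis.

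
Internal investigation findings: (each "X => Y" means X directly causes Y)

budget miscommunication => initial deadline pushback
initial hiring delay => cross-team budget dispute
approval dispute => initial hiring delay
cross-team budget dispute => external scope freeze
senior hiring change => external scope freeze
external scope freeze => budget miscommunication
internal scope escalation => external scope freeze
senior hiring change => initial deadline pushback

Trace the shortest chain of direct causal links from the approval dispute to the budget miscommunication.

the approval dispute → the initial hiring delay → the cross-team budget dispute → the external scope freeze → the budget miscommunication

the approval dispute → the initial hiring delay
the initial hiring delay → the cross-team budget dispute
the cross-team budget dispute → the external scope freeze
the external scope freeze → the budget miscommunication
Length: 4 steps.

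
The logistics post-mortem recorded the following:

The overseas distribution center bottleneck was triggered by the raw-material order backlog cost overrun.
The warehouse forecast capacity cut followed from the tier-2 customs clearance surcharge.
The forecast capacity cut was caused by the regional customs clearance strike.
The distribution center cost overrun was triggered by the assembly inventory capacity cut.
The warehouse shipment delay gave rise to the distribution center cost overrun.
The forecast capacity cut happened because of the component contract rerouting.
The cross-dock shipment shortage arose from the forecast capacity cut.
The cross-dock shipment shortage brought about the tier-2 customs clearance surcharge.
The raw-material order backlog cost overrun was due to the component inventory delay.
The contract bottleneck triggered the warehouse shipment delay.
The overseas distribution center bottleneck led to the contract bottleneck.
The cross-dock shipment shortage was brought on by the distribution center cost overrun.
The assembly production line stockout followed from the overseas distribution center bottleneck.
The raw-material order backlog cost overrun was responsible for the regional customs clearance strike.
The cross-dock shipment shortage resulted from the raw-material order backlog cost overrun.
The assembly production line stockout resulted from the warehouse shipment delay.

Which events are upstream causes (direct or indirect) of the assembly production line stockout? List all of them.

Immediate causes of the assembly production line stockout: the overseas distribution center bottleneck, the warehouse shipment delay.
Further upstream: the component inventory delay, the raw-material order backlog cost overrun, the contract bottleneck.

the component inventory delay, the contract bottleneck, the overseas distribution center bottleneck, the raw-material order backlog cost overrun, the warehouse shipment delay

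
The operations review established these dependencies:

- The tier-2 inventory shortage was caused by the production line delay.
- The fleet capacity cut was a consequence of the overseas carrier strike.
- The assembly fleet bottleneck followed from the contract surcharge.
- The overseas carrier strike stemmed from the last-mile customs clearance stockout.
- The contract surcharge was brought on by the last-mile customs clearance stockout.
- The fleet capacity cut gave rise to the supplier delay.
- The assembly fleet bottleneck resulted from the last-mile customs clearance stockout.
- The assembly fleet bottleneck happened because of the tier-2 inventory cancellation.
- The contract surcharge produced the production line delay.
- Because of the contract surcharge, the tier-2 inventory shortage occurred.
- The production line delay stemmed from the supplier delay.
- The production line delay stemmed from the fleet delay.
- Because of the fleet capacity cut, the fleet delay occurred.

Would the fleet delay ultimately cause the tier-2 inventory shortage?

Yes

There is a causal chain: the fleet delay → the production line delay → the tier-2 inventory shortage.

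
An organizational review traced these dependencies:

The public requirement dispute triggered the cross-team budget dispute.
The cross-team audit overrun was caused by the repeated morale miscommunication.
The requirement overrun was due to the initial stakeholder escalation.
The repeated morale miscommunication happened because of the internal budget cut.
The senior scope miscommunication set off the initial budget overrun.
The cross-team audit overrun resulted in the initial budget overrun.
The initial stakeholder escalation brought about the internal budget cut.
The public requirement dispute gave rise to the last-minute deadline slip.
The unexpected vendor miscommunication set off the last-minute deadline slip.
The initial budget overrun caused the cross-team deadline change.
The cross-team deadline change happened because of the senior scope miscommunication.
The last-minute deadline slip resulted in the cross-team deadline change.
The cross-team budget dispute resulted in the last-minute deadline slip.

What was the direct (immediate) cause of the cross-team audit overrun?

the repeated morale miscommunication

Upstream contributors include the initial stakeholder escalation, the internal budget cut, but only the repeated morale miscommunication feeds directly into the cross-team audit overrun.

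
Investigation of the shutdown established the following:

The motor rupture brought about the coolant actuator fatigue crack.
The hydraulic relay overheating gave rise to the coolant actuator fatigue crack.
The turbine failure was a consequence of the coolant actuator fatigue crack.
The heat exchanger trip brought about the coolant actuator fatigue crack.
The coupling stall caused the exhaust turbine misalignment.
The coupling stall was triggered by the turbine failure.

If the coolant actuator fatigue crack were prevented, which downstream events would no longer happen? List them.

Downstream of the coolant actuator fatigue crack: the turbine failure, the coupling stall, the exhaust turbine misalignment.

the coupling stall, the exhaust turbine misalignment, the turbine failure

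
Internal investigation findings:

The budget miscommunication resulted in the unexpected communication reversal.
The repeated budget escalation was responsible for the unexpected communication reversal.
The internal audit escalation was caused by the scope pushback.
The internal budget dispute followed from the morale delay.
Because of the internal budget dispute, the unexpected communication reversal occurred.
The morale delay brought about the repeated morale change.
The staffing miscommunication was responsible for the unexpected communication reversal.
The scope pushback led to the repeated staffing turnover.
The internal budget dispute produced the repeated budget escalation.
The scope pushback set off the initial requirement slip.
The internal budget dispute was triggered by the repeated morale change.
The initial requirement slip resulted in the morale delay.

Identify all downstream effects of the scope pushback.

the initial requirement slip, the internal audit escalation, the internal budget dispute, the morale delay, the repeated budget escalation, the repeated morale change, the repeated staffing turnover, the unexpected communication reversal

Direct effects: the internal audit escalation, the initial requirement slip, the repeated staffing turnover.
2 steps out: the morale delay.
3 steps out: the repeated morale change, the internal budget dispute.
4 steps out: the repeated budget escalation, the unexpected communication reversal.
Not reachable from it: the staffing miscommunication, the budget miscommunication.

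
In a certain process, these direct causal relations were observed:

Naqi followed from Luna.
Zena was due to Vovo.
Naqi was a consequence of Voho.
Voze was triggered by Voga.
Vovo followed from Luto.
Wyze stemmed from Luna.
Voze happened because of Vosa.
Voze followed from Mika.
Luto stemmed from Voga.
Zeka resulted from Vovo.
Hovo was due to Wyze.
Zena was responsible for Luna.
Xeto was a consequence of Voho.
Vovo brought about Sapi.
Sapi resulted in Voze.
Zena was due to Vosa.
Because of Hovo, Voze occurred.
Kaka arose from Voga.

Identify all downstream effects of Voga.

Hovo, Kaka, Luna, Luto, Naqi, Sapi, Vovo, Voze, Wyze, Zeka, Zena

Direct effects: Luto, Kaka, Voze.
2 steps out: Vovo.
3 steps out: Zena, Zeka, Sapi.
4 steps out: Luna.
5 steps out: Naqi, Wyze.
6 steps out: Hovo.
Not reachable from it: Vosa, Voho, Xeto, Mika.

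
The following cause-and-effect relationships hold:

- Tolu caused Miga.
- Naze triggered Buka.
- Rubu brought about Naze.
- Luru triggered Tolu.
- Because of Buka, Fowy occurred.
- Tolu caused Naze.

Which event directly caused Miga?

Upstream contributors include Luru, but only Tolu feeds directly into Miga.

Tolu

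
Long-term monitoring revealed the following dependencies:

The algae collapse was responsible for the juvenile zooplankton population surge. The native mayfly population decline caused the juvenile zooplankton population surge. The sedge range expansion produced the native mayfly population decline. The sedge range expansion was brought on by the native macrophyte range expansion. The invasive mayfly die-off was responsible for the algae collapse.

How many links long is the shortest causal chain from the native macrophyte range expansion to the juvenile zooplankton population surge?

Shortest chain: the native macrophyte range expansion → the sedge range expansion → the native mayfly population decline → the juvenile zooplankton population surge.

3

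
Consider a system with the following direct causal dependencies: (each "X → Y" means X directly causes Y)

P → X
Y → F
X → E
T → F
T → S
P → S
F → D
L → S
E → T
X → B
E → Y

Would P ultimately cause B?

There is a causal chain: P → X → B.

Yes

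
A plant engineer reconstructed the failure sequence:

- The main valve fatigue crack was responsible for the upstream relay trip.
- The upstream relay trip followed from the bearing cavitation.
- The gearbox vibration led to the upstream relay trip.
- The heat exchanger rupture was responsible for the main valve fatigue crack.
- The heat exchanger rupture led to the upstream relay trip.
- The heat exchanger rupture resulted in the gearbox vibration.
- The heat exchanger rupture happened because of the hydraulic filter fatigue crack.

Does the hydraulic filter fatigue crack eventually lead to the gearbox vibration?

There is a causal chain: the hydraulic filter fatigue crack → the heat exchanger rupture → the gearbox vibration.

Yes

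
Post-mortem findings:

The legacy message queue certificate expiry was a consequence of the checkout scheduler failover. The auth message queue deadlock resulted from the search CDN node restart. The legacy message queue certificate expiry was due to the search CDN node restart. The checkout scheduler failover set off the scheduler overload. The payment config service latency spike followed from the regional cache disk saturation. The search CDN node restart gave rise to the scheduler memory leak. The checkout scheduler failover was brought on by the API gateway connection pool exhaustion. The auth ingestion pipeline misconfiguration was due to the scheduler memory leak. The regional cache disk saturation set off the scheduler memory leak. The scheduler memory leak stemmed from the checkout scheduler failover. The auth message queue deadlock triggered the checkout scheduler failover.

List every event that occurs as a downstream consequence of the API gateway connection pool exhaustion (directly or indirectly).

Direct effects: the checkout scheduler failover.
2 steps out: the legacy message queue certificate expiry, the scheduler overload, the scheduler memory leak.
3 steps out: the auth ingestion pipeline misconfiguration.
Not reachable from it: the search CDN node restart, the regional cache disk saturation, the auth message queue deadlock, the payment config service latency spike.

the auth ingestion pipeline misconfiguration, the checkout scheduler failover, the legacy message queue certificate expiry, the scheduler memory leak, the scheduler overload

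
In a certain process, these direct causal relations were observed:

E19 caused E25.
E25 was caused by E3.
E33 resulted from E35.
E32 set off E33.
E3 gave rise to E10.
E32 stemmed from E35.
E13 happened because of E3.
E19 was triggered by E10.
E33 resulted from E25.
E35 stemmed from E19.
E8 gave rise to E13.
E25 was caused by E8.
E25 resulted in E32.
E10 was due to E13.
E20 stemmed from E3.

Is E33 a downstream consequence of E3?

Yes

There is a causal chain: E3 → E25 → E33.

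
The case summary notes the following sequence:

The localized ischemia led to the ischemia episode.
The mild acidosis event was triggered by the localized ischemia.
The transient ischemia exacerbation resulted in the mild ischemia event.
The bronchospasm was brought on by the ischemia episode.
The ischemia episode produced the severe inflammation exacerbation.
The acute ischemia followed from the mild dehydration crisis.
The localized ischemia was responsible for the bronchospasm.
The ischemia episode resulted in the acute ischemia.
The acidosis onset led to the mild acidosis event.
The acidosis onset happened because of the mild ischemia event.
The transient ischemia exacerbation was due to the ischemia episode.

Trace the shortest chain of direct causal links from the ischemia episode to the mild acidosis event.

the ischemia episode → the transient ischemia exacerbation → the mild ischemia event → the acidosis onset → the mild acidosis event

the ischemia episode → the transient ischemia exacerbation
the transient ischemia exacerbation → the mild ischemia event
the mild ischemia event → the acidosis onset
the acidosis onset → the mild acidosis event
Length: 4 steps.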